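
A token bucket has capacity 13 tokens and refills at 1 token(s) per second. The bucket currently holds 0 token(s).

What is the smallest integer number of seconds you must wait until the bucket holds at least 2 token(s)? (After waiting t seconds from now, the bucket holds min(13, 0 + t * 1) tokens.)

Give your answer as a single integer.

Need 0 + t * 1 >= 2, so t >= 2/1.
Smallest integer t = ceil(2/1) = 2.

Answer: 2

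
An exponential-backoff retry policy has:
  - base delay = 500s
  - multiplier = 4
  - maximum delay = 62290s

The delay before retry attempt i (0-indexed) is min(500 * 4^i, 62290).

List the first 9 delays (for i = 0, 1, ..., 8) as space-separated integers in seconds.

Answer: 500 2000 8000 32000 62290 62290 62290 62290 62290

Derivation:
Computing each delay:
  i=0: min(500*4^0, 62290) = 500
  i=1: min(500*4^1, 62290) = 2000
  i=2: min(500*4^2, 62290) = 8000
  i=3: min(500*4^3, 62290) = 32000
  i=4: min(500*4^4, 62290) = 62290
  i=5: min(500*4^5, 62290) = 62290
  i=6: min(500*4^6, 62290) = 62290
  i=7: min(500*4^7, 62290) = 62290
  i=8: min(500*4^8, 62290) = 62290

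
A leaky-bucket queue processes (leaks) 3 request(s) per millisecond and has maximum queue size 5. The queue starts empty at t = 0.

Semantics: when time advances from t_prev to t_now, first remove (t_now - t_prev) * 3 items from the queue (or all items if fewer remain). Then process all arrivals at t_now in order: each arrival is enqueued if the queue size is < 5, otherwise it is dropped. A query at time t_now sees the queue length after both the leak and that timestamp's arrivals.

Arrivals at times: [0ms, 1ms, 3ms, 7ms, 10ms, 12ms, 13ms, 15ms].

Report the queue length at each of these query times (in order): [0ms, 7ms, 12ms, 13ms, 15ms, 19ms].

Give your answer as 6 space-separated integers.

Queue lengths at query times:
  query t=0ms: backlog = 1
  query t=7ms: backlog = 1
  query t=12ms: backlog = 1
  query t=13ms: backlog = 1
  query t=15ms: backlog = 1
  query t=19ms: backlog = 0

Answer: 1 1 1 1 1 0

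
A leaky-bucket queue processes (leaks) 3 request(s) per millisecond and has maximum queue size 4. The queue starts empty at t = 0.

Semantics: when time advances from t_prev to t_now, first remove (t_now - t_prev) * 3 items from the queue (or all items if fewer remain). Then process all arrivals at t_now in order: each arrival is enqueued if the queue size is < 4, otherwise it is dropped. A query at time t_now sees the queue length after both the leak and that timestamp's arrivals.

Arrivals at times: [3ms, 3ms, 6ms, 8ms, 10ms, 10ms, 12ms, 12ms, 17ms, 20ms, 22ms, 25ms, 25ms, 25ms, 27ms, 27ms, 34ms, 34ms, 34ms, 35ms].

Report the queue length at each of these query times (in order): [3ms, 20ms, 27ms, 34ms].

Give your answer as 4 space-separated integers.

Answer: 2 1 2 3

Derivation:
Queue lengths at query times:
  query t=3ms: backlog = 2
  query t=20ms: backlog = 1
  query t=27ms: backlog = 2
  query t=34ms: backlog = 3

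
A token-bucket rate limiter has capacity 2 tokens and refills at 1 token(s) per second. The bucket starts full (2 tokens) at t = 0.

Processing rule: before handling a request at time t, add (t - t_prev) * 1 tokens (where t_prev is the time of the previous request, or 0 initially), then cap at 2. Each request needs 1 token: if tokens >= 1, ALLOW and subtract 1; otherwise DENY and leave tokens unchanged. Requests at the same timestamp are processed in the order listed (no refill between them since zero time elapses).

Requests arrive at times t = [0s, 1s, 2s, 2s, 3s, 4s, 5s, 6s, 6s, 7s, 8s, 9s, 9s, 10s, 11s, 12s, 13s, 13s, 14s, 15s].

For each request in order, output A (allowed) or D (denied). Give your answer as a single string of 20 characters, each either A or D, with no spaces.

Answer: AAAAAAAADAAADAAAADAA

Derivation:
Simulating step by step:
  req#1 t=0s: ALLOW
  req#2 t=1s: ALLOW
  req#3 t=2s: ALLOW
  req#4 t=2s: ALLOW
  req#5 t=3s: ALLOW
  req#6 t=4s: ALLOW
  req#7 t=5s: ALLOW
  req#8 t=6s: ALLOW
  req#9 t=6s: DENY
  req#10 t=7s: ALLOW
  req#11 t=8s: ALLOW
  req#12 t=9s: ALLOW
  req#13 t=9s: DENY
  req#14 t=10s: ALLOW
  req#15 t=11s: ALLOW
  req#16 t=12s: ALLOW
  req#17 t=13s: ALLOW
  req#18 t=13s: DENY
  req#19 t=14s: ALLOW
  req#20 t=15s: ALLOW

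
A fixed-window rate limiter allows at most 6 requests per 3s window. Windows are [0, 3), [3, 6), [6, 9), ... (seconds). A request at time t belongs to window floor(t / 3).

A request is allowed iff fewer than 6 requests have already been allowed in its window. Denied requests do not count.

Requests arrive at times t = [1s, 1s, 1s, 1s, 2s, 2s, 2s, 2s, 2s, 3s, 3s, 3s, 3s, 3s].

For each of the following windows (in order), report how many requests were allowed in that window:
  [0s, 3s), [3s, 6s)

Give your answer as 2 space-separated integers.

Processing requests:
  req#1 t=1s (window 0): ALLOW
  req#2 t=1s (window 0): ALLOW
  req#3 t=1s (window 0): ALLOW
  req#4 t=1s (window 0): ALLOW
  req#5 t=2s (window 0): ALLOW
  req#6 t=2s (window 0): ALLOW
  req#7 t=2s (window 0): DENY
  req#8 t=2s (window 0): DENY
  req#9 t=2s (window 0): DENY
  req#10 t=3s (window 1): ALLOW
  req#11 t=3s (window 1): ALLOW
  req#12 t=3s (window 1): ALLOW
  req#13 t=3s (window 1): ALLOW
  req#14 t=3s (window 1): ALLOW

Allowed counts by window: 6 5

Answer: 6 5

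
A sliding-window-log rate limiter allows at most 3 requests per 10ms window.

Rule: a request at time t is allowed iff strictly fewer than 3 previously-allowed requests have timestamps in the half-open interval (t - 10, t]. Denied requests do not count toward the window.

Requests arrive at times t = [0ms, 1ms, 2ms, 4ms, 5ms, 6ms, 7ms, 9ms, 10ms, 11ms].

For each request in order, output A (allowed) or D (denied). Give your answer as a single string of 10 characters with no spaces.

Tracking allowed requests in the window:
  req#1 t=0ms: ALLOW
  req#2 t=1ms: ALLOW
  req#3 t=2ms: ALLOW
  req#4 t=4ms: DENY
  req#5 t=5ms: DENY
  req#6 t=6ms: DENY
  req#7 t=7ms: DENY
  req#8 t=9ms: DENY
  req#9 t=10ms: ALLOW
  req#10 t=11ms: ALLOW

Answer: AAADDDDDAA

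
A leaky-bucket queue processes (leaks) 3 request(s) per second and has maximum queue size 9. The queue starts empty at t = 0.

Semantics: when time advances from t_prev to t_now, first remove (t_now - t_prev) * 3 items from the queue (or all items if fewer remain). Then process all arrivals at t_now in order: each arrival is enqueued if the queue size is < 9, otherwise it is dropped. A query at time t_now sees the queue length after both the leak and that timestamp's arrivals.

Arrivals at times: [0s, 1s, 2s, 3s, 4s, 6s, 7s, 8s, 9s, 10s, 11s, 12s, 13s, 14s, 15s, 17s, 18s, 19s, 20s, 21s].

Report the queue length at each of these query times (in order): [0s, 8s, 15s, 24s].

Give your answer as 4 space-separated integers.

Queue lengths at query times:
  query t=0s: backlog = 1
  query t=8s: backlog = 1
  query t=15s: backlog = 1
  query t=24s: backlog = 0

Answer: 1 1 1 0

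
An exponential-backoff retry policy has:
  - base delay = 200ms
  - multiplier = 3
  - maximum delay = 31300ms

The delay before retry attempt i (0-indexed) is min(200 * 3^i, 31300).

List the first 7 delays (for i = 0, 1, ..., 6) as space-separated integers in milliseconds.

Computing each delay:
  i=0: min(200*3^0, 31300) = 200
  i=1: min(200*3^1, 31300) = 600
  i=2: min(200*3^2, 31300) = 1800
  i=3: min(200*3^3, 31300) = 5400
  i=4: min(200*3^4, 31300) = 16200
  i=5: min(200*3^5, 31300) = 31300
  i=6: min(200*3^6, 31300) = 31300

Answer: 200 600 1800 5400 16200 31300 31300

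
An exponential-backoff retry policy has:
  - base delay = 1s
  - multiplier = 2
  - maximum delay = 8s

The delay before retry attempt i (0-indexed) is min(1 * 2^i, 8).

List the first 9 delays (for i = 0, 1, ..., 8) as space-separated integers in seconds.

Answer: 1 2 4 8 8 8 8 8 8

Derivation:
Computing each delay:
  i=0: min(1*2^0, 8) = 1
  i=1: min(1*2^1, 8) = 2
  i=2: min(1*2^2, 8) = 4
  i=3: min(1*2^3, 8) = 8
  i=4: min(1*2^4, 8) = 8
  i=5: min(1*2^5, 8) = 8
  i=6: min(1*2^6, 8) = 8
  i=7: min(1*2^7, 8) = 8
  i=8: min(1*2^8, 8) = 8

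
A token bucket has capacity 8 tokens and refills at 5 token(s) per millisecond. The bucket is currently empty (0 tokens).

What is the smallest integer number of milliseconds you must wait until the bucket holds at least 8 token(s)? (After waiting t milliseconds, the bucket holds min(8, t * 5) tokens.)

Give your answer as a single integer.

Need t * 5 >= 8, so t >= 8/5.
Smallest integer t = ceil(8/5) = 2.

Answer: 2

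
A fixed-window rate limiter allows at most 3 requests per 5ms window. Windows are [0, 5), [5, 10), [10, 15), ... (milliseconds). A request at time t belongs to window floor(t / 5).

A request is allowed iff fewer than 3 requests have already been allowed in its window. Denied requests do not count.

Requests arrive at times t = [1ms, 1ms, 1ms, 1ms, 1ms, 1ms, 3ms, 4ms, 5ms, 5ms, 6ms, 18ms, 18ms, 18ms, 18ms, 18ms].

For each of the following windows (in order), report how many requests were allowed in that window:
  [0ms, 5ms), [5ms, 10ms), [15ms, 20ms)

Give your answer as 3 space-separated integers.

Processing requests:
  req#1 t=1ms (window 0): ALLOW
  req#2 t=1ms (window 0): ALLOW
  req#3 t=1ms (window 0): ALLOW
  req#4 t=1ms (window 0): DENY
  req#5 t=1ms (window 0): DENY
  req#6 t=1ms (window 0): DENY
  req#7 t=3ms (window 0): DENY
  req#8 t=4ms (window 0): DENY
  req#9 t=5ms (window 1): ALLOW
  req#10 t=5ms (window 1): ALLOW
  req#11 t=6ms (window 1): ALLOW
  req#12 t=18ms (window 3): ALLOW
  req#13 t=18ms (window 3): ALLOW
  req#14 t=18ms (window 3): ALLOW
  req#15 t=18ms (window 3): DENY
  req#16 t=18ms (window 3): DENY

Allowed counts by window: 3 3 3

Answer: 3 3 3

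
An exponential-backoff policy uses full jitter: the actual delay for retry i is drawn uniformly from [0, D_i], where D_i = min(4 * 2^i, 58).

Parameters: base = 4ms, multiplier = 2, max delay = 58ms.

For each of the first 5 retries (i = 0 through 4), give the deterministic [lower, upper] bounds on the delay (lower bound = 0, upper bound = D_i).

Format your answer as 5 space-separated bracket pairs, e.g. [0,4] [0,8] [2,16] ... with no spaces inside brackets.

Computing bounds per retry:
  i=0: D_i=min(4*2^0,58)=4, bounds=[0,4]
  i=1: D_i=min(4*2^1,58)=8, bounds=[0,8]
  i=2: D_i=min(4*2^2,58)=16, bounds=[0,16]
  i=3: D_i=min(4*2^3,58)=32, bounds=[0,32]
  i=4: D_i=min(4*2^4,58)=58, bounds=[0,58]

Answer: [0,4] [0,8] [0,16] [0,32] [0,58]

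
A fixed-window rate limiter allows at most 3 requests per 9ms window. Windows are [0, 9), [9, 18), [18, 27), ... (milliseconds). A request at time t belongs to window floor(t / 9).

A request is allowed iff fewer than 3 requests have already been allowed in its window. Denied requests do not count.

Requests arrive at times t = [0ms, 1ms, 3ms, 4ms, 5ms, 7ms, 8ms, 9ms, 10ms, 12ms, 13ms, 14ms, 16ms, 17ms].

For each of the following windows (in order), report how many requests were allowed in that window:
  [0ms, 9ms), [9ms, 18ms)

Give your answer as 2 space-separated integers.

Processing requests:
  req#1 t=0ms (window 0): ALLOW
  req#2 t=1ms (window 0): ALLOW
  req#3 t=3ms (window 0): ALLOW
  req#4 t=4ms (window 0): DENY
  req#5 t=5ms (window 0): DENY
  req#6 t=7ms (window 0): DENY
  req#7 t=8ms (window 0): DENY
  req#8 t=9ms (window 1): ALLOW
  req#9 t=10ms (window 1): ALLOW
  req#10 t=12ms (window 1): ALLOW
  req#11 t=13ms (window 1): DENY
  req#12 t=14ms (window 1): DENY
  req#13 t=16ms (window 1): DENY
  req#14 t=17ms (window 1): DENY

Allowed counts by window: 3 3

Answer: 3 3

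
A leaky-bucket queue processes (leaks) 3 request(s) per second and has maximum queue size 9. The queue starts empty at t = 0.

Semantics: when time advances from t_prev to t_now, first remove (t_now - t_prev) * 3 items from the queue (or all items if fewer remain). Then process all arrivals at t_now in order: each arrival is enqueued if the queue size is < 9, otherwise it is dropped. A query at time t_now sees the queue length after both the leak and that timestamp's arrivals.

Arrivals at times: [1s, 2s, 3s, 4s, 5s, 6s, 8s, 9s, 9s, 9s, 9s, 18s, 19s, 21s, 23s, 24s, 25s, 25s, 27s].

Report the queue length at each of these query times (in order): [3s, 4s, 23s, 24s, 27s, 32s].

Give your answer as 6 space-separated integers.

Queue lengths at query times:
  query t=3s: backlog = 1
  query t=4s: backlog = 1
  query t=23s: backlog = 1
  query t=24s: backlog = 1
  query t=27s: backlog = 1
  query t=32s: backlog = 0

Answer: 1 1 1 1 1 0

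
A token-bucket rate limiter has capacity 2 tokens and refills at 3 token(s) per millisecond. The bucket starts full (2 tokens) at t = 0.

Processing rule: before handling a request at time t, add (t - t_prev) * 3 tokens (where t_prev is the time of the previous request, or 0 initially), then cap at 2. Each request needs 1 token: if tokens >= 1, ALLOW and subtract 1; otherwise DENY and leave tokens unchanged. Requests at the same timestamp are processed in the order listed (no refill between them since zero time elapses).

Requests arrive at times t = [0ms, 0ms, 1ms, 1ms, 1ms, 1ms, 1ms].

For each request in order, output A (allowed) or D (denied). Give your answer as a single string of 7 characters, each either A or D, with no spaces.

Simulating step by step:
  req#1 t=0ms: ALLOW
  req#2 t=0ms: ALLOW
  req#3 t=1ms: ALLOW
  req#4 t=1ms: ALLOW
  req#5 t=1ms: DENY
  req#6 t=1ms: DENY
  req#7 t=1ms: DENY

Answer: AAAADDD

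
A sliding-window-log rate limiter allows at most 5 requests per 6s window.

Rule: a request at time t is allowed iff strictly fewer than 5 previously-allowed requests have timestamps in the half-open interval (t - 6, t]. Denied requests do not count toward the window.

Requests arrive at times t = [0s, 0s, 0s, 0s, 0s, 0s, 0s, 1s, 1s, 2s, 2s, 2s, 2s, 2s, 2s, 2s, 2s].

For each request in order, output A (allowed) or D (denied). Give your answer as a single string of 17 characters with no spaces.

Tracking allowed requests in the window:
  req#1 t=0s: ALLOW
  req#2 t=0s: ALLOW
  req#3 t=0s: ALLOW
  req#4 t=0s: ALLOW
  req#5 t=0s: ALLOW
  req#6 t=0s: DENY
  req#7 t=0s: DENY
  req#8 t=1s: DENY
  req#9 t=1s: DENY
  req#10 t=2s: DENY
  req#11 t=2s: DENY
  req#12 t=2s: DENY
  req#13 t=2s: DENY
  req#14 t=2s: DENY
  req#15 t=2s: DENY
  req#16 t=2s: DENY
  req#17 t=2s: DENY

Answer: AAAAADDDDDDDDDDDD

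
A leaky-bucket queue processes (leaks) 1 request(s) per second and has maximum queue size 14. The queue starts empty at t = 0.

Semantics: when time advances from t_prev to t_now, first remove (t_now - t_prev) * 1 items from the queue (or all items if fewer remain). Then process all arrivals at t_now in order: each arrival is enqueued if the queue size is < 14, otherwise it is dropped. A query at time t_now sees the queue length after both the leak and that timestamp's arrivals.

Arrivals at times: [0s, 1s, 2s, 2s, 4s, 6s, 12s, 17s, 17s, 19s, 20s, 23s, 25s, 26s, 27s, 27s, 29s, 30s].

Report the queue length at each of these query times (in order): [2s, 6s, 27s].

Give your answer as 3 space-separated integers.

Queue lengths at query times:
  query t=2s: backlog = 2
  query t=6s: backlog = 1
  query t=27s: backlog = 2

Answer: 2 1 2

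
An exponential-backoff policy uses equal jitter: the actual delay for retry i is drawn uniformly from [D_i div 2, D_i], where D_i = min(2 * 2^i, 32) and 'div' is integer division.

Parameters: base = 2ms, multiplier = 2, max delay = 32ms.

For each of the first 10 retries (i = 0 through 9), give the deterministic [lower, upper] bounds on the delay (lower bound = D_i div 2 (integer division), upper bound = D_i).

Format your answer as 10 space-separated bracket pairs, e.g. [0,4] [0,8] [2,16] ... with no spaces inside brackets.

Answer: [1,2] [2,4] [4,8] [8,16] [16,32] [16,32] [16,32] [16,32] [16,32] [16,32]

Derivation:
Computing bounds per retry:
  i=0: D_i=min(2*2^0,32)=2, bounds=[1,2]
  i=1: D_i=min(2*2^1,32)=4, bounds=[2,4]
  i=2: D_i=min(2*2^2,32)=8, bounds=[4,8]
  i=3: D_i=min(2*2^3,32)=16, bounds=[8,16]
  i=4: D_i=min(2*2^4,32)=32, bounds=[16,32]
  i=5: D_i=min(2*2^5,32)=32, bounds=[16,32]
  i=6: D_i=min(2*2^6,32)=32, bounds=[16,32]
  i=7: D_i=min(2*2^7,32)=32, bounds=[16,32]
  i=8: D_i=min(2*2^8,32)=32, bounds=[16,32]
  i=9: D_i=min(2*2^9,32)=32, bounds=[16,32]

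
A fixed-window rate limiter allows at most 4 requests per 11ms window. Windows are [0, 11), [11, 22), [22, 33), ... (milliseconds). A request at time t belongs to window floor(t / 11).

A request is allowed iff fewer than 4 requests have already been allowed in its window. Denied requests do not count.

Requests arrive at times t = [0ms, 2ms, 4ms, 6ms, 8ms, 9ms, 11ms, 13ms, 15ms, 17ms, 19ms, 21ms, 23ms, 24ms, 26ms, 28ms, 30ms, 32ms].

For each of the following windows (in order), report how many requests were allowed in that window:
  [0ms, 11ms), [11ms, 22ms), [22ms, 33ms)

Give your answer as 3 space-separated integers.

Processing requests:
  req#1 t=0ms (window 0): ALLOW
  req#2 t=2ms (window 0): ALLOW
  req#3 t=4ms (window 0): ALLOW
  req#4 t=6ms (window 0): ALLOW
  req#5 t=8ms (window 0): DENY
  req#6 t=9ms (window 0): DENY
  req#7 t=11ms (window 1): ALLOW
  req#8 t=13ms (window 1): ALLOW
  req#9 t=15ms (window 1): ALLOW
  req#10 t=17ms (window 1): ALLOW
  req#11 t=19ms (window 1): DENY
  req#12 t=21ms (window 1): DENY
  req#13 t=23ms (window 2): ALLOW
  req#14 t=24ms (window 2): ALLOW
  req#15 t=26ms (window 2): ALLOW
  req#16 t=28ms (window 2): ALLOW
  req#17 t=30ms (window 2): DENY
  req#18 t=32ms (window 2): DENY

Allowed counts by window: 4 4 4

Answer: 4 4 4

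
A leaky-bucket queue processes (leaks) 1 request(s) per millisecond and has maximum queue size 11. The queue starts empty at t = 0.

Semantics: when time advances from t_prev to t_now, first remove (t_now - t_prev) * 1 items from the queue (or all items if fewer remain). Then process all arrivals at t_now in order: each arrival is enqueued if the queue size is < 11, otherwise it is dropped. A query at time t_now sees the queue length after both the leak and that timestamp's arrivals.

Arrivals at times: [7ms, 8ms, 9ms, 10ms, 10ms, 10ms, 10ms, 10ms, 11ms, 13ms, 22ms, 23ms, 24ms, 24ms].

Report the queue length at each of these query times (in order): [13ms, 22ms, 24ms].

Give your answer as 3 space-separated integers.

Answer: 4 1 2

Derivation:
Queue lengths at query times:
  query t=13ms: backlog = 4
  query t=22ms: backlog = 1
  query t=24ms: backlog = 2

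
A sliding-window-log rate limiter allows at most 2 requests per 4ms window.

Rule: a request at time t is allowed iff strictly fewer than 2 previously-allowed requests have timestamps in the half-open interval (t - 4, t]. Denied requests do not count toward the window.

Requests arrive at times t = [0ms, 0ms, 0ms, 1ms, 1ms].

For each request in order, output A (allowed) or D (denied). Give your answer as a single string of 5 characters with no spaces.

Tracking allowed requests in the window:
  req#1 t=0ms: ALLOW
  req#2 t=0ms: ALLOW
  req#3 t=0ms: DENY
  req#4 t=1ms: DENY
  req#5 t=1ms: DENY

Answer: AADDD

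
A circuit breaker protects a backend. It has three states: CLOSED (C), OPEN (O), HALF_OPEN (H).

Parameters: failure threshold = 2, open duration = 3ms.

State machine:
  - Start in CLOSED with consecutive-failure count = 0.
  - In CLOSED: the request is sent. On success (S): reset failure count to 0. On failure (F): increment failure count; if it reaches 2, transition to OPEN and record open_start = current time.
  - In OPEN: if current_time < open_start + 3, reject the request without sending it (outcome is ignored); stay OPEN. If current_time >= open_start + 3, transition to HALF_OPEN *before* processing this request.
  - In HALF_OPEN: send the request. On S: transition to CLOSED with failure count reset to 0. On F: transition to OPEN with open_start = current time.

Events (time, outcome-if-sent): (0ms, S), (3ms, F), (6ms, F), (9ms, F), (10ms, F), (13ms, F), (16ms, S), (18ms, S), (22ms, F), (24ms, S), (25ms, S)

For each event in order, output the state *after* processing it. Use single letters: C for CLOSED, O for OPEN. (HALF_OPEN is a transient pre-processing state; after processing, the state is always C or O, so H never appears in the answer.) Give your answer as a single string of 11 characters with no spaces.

Answer: CCOOOOCCCCC

Derivation:
State after each event:
  event#1 t=0ms outcome=S: state=CLOSED
  event#2 t=3ms outcome=F: state=CLOSED
  event#3 t=6ms outcome=F: state=OPEN
  event#4 t=9ms outcome=F: state=OPEN
  event#5 t=10ms outcome=F: state=OPEN
  event#6 t=13ms outcome=F: state=OPEN
  event#7 t=16ms outcome=S: state=CLOSED
  event#8 t=18ms outcome=S: state=CLOSED
  event#9 t=22ms outcome=F: state=CLOSED
  event#10 t=24ms outcome=S: state=CLOSED
  event#11 t=25ms outcome=S: state=CLOSED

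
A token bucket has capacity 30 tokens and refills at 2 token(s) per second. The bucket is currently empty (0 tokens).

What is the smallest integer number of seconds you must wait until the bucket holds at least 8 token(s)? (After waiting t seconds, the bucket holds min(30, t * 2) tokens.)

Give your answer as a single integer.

Answer: 4

Derivation:
Need t * 2 >= 8, so t >= 8/2.
Smallest integer t = ceil(8/2) = 4.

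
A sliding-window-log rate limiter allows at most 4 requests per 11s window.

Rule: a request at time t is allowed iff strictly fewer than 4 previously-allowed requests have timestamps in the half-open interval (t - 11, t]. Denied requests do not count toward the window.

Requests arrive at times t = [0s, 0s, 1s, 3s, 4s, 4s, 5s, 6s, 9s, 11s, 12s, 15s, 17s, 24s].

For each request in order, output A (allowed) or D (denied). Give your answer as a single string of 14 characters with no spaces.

Tracking allowed requests in the window:
  req#1 t=0s: ALLOW
  req#2 t=0s: ALLOW
  req#3 t=1s: ALLOW
  req#4 t=3s: ALLOW
  req#5 t=4s: DENY
  req#6 t=4s: DENY
  req#7 t=5s: DENY
  req#8 t=6s: DENY
  req#9 t=9s: DENY
  req#10 t=11s: ALLOW
  req#11 t=12s: ALLOW
  req#12 t=15s: ALLOW
  req#13 t=17s: ALLOW
  req#14 t=24s: ALLOW

Answer: AAAADDDDDAAAAA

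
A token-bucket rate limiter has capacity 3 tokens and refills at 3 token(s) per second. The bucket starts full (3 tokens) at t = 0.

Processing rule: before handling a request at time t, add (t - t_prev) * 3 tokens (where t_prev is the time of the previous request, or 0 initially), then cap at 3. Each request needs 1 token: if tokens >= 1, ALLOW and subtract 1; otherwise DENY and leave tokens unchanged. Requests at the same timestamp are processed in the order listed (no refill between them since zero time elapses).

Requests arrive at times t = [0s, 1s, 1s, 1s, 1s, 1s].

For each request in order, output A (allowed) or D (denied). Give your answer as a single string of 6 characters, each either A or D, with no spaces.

Simulating step by step:
  req#1 t=0s: ALLOW
  req#2 t=1s: ALLOW
  req#3 t=1s: ALLOW
  req#4 t=1s: ALLOW
  req#5 t=1s: DENY
  req#6 t=1s: DENY

Answer: AAAADD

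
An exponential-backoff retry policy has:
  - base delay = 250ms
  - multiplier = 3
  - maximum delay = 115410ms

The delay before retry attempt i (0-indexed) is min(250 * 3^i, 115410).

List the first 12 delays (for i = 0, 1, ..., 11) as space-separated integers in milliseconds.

Computing each delay:
  i=0: min(250*3^0, 115410) = 250
  i=1: min(250*3^1, 115410) = 750
  i=2: min(250*3^2, 115410) = 2250
  i=3: min(250*3^3, 115410) = 6750
  i=4: min(250*3^4, 115410) = 20250
  i=5: min(250*3^5, 115410) = 60750
  i=6: min(250*3^6, 115410) = 115410
  i=7: min(250*3^7, 115410) = 115410
  i=8: min(250*3^8, 115410) = 115410
  i=9: min(250*3^9, 115410) = 115410
  i=10: min(250*3^10, 115410) = 115410
  i=11: min(250*3^11, 115410) = 115410

Answer: 250 750 2250 6750 20250 60750 115410 115410 115410 115410 115410 115410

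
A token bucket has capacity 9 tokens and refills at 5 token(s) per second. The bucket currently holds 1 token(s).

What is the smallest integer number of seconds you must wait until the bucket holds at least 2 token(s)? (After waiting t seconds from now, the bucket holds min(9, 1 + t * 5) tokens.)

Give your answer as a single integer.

Answer: 1

Derivation:
Need 1 + t * 5 >= 2, so t >= 1/5.
Smallest integer t = ceil(1/5) = 1.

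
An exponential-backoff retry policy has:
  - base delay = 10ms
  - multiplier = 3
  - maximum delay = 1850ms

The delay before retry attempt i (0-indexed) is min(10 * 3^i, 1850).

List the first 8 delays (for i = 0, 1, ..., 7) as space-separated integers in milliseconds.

Answer: 10 30 90 270 810 1850 1850 1850

Derivation:
Computing each delay:
  i=0: min(10*3^0, 1850) = 10
  i=1: min(10*3^1, 1850) = 30
  i=2: min(10*3^2, 1850) = 90
  i=3: min(10*3^3, 1850) = 270
  i=4: min(10*3^4, 1850) = 810
  i=5: min(10*3^5, 1850) = 1850
  i=6: min(10*3^6, 1850) = 1850
  i=7: min(10*3^7, 1850) = 1850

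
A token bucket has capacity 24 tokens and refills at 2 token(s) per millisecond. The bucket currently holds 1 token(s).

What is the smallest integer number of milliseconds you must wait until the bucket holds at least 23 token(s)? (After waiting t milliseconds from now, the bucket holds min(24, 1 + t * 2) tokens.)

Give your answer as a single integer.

Answer: 11

Derivation:
Need 1 + t * 2 >= 23, so t >= 22/2.
Smallest integer t = ceil(22/2) = 11.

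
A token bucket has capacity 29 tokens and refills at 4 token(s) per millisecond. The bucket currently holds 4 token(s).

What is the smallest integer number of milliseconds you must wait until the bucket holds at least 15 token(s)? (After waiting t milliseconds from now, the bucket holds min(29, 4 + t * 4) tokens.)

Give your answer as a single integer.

Answer: 3

Derivation:
Need 4 + t * 4 >= 15, so t >= 11/4.
Smallest integer t = ceil(11/4) = 3.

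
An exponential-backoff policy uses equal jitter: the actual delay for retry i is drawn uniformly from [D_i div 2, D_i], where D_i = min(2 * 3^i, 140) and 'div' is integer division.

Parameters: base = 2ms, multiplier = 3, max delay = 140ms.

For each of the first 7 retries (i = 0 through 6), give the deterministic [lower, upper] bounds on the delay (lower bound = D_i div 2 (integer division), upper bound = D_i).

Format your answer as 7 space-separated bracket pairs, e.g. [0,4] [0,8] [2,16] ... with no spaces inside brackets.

Computing bounds per retry:
  i=0: D_i=min(2*3^0,140)=2, bounds=[1,2]
  i=1: D_i=min(2*3^1,140)=6, bounds=[3,6]
  i=2: D_i=min(2*3^2,140)=18, bounds=[9,18]
  i=3: D_i=min(2*3^3,140)=54, bounds=[27,54]
  i=4: D_i=min(2*3^4,140)=140, bounds=[70,140]
  i=5: D_i=min(2*3^5,140)=140, bounds=[70,140]
  i=6: D_i=min(2*3^6,140)=140, bounds=[70,140]

Answer: [1,2] [3,6] [9,18] [27,54] [70,140] [70,140] [70,140]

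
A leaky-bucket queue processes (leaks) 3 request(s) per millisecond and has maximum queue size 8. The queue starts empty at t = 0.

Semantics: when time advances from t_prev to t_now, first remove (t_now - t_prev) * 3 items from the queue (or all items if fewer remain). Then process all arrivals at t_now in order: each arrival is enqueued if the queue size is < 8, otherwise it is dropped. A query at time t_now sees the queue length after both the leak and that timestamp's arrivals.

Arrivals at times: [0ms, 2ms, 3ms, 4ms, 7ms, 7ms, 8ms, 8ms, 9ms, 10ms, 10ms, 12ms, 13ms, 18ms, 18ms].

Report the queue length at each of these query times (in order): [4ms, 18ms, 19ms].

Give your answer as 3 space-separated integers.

Answer: 1 2 0

Derivation:
Queue lengths at query times:
  query t=4ms: backlog = 1
  query t=18ms: backlog = 2
  query t=19ms: backlog = 0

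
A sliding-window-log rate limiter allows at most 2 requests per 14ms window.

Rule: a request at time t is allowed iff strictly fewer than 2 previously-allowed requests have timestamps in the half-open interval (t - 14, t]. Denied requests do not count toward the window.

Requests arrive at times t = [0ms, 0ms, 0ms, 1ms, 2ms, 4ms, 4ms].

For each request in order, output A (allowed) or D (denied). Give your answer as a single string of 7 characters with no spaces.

Answer: AADDDDD

Derivation:
Tracking allowed requests in the window:
  req#1 t=0ms: ALLOW
  req#2 t=0ms: ALLOW
  req#3 t=0ms: DENY
  req#4 t=1ms: DENY
  req#5 t=2ms: DENY
  req#6 t=4ms: DENY
  req#7 t=4ms: DENY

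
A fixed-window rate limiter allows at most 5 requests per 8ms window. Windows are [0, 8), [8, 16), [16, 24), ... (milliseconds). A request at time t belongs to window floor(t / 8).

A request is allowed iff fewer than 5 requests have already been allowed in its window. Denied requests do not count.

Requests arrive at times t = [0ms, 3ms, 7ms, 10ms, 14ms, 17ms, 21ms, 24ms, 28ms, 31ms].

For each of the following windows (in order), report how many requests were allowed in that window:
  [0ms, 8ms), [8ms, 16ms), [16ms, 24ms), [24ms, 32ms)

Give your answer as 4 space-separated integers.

Processing requests:
  req#1 t=0ms (window 0): ALLOW
  req#2 t=3ms (window 0): ALLOW
  req#3 t=7ms (window 0): ALLOW
  req#4 t=10ms (window 1): ALLOW
  req#5 t=14ms (window 1): ALLOW
  req#6 t=17ms (window 2): ALLOW
  req#7 t=21ms (window 2): ALLOW
  req#8 t=24ms (window 3): ALLOW
  req#9 t=28ms (window 3): ALLOW
  req#10 t=31ms (window 3): ALLOW

Allowed counts by window: 3 2 2 3

Answer: 3 2 2 3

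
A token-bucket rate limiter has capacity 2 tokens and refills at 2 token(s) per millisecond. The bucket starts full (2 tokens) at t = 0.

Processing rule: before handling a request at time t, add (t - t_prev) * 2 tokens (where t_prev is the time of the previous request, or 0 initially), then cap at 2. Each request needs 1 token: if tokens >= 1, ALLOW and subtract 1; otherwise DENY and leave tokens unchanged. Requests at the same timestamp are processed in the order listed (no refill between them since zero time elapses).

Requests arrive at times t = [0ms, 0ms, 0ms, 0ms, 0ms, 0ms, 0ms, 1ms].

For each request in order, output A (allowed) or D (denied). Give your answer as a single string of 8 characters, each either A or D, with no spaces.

Answer: AADDDDDA

Derivation:
Simulating step by step:
  req#1 t=0ms: ALLOW
  req#2 t=0ms: ALLOW
  req#3 t=0ms: DENY
  req#4 t=0ms: DENY
  req#5 t=0ms: DENY
  req#6 t=0ms: DENY
  req#7 t=0ms: DENY
  req#8 t=1ms: ALLOW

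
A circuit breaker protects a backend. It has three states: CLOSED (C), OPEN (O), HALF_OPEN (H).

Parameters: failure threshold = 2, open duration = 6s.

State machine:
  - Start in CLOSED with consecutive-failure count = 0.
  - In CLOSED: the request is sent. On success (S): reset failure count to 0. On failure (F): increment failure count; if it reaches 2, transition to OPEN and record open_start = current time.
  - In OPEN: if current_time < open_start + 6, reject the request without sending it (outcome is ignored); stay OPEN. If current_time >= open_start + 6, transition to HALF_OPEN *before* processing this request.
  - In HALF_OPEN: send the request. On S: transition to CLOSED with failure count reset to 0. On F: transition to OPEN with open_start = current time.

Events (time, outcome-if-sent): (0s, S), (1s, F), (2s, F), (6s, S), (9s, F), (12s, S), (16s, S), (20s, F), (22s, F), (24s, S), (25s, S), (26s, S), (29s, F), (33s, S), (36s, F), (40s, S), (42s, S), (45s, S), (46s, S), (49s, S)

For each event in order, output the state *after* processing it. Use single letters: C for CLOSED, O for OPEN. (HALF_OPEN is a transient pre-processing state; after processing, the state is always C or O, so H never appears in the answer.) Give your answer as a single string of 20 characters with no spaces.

Answer: CCOOOOCCOOOOOOOOCCCC

Derivation:
State after each event:
  event#1 t=0s outcome=S: state=CLOSED
  event#2 t=1s outcome=F: state=CLOSED
  event#3 t=2s outcome=F: state=OPEN
  event#4 t=6s outcome=S: state=OPEN
  event#5 t=9s outcome=F: state=OPEN
  event#6 t=12s outcome=S: state=OPEN
  event#7 t=16s outcome=S: state=CLOSED
  event#8 t=20s outcome=F: state=CLOSED
  event#9 t=22s outcome=F: state=OPEN
  event#10 t=24s outcome=S: state=OPEN
  event#11 t=25s outcome=S: state=OPEN
  event#12 t=26s outcome=S: state=OPEN
  event#13 t=29s outcome=F: state=OPEN
  event#14 t=33s outcome=S: state=OPEN
  event#15 t=36s outcome=F: state=OPEN
  event#16 t=40s outcome=S: state=OPEN
  event#17 t=42s outcome=S: state=CLOSED
  event#18 t=45s outcome=S: state=CLOSED
  event#19 t=46s outcome=S: state=CLOSED
  event#20 t=49s outcome=S: state=CLOSED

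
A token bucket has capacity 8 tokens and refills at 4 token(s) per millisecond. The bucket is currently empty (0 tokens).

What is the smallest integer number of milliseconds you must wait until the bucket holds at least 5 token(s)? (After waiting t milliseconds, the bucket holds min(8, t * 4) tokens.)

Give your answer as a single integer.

Need t * 4 >= 5, so t >= 5/4.
Smallest integer t = ceil(5/4) = 2.

Answer: 2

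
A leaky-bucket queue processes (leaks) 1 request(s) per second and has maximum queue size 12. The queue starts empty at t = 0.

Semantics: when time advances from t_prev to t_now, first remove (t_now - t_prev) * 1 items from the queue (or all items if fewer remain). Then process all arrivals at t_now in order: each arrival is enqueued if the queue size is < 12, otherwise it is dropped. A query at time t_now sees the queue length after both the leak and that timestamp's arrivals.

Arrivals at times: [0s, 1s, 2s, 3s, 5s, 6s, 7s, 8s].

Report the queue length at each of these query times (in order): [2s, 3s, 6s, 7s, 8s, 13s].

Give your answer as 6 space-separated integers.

Queue lengths at query times:
  query t=2s: backlog = 1
  query t=3s: backlog = 1
  query t=6s: backlog = 1
  query t=7s: backlog = 1
  query t=8s: backlog = 1
  query t=13s: backlog = 0

Answer: 1 1 1 1 1 0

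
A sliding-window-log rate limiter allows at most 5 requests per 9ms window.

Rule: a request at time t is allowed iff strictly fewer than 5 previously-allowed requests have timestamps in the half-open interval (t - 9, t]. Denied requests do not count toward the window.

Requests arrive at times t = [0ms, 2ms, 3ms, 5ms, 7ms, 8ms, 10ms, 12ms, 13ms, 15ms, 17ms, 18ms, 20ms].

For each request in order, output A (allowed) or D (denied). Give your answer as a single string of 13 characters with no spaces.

Tracking allowed requests in the window:
  req#1 t=0ms: ALLOW
  req#2 t=2ms: ALLOW
  req#3 t=3ms: ALLOW
  req#4 t=5ms: ALLOW
  req#5 t=7ms: ALLOW
  req#6 t=8ms: DENY
  req#7 t=10ms: ALLOW
  req#8 t=12ms: ALLOW
  req#9 t=13ms: ALLOW
  req#10 t=15ms: ALLOW
  req#11 t=17ms: ALLOW
  req#12 t=18ms: DENY
  req#13 t=20ms: ALLOW

Answer: AAAAADAAAAADA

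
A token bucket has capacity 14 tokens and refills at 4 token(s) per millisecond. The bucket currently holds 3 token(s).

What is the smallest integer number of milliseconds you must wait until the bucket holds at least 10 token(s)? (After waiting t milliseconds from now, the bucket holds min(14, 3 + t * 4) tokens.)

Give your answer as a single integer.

Answer: 2

Derivation:
Need 3 + t * 4 >= 10, so t >= 7/4.
Smallest integer t = ceil(7/4) = 2.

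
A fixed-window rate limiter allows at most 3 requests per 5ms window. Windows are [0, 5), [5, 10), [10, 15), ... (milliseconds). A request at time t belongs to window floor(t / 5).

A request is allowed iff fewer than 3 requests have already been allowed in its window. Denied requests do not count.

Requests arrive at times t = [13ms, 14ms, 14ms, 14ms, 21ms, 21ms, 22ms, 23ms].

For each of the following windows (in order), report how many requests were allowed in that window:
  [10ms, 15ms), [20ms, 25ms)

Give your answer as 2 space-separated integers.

Processing requests:
  req#1 t=13ms (window 2): ALLOW
  req#2 t=14ms (window 2): ALLOW
  req#3 t=14ms (window 2): ALLOW
  req#4 t=14ms (window 2): DENY
  req#5 t=21ms (window 4): ALLOW
  req#6 t=21ms (window 4): ALLOW
  req#7 t=22ms (window 4): ALLOW
  req#8 t=23ms (window 4): DENY

Allowed counts by window: 3 3

Answer: 3 3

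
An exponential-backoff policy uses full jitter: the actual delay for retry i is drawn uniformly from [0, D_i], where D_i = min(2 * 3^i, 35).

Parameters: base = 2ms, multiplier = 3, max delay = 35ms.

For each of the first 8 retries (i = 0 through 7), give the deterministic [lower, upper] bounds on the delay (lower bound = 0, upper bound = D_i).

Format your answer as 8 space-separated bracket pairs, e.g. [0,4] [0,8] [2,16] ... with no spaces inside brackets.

Answer: [0,2] [0,6] [0,18] [0,35] [0,35] [0,35] [0,35] [0,35]

Derivation:
Computing bounds per retry:
  i=0: D_i=min(2*3^0,35)=2, bounds=[0,2]
  i=1: D_i=min(2*3^1,35)=6, bounds=[0,6]
  i=2: D_i=min(2*3^2,35)=18, bounds=[0,18]
  i=3: D_i=min(2*3^3,35)=35, bounds=[0,35]
  i=4: D_i=min(2*3^4,35)=35, bounds=[0,35]
  i=5: D_i=min(2*3^5,35)=35, bounds=[0,35]
  i=6: D_i=min(2*3^6,35)=35, bounds=[0,35]
  i=7: D_i=min(2*3^7,35)=35, bounds=[0,35]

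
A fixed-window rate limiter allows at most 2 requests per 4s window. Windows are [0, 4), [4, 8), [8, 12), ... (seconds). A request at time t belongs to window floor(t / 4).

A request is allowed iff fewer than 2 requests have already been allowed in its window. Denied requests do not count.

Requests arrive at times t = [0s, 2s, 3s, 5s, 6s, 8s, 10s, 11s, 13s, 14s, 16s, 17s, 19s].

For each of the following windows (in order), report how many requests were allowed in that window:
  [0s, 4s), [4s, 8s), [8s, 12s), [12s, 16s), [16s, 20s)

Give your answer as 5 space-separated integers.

Processing requests:
  req#1 t=0s (window 0): ALLOW
  req#2 t=2s (window 0): ALLOW
  req#3 t=3s (window 0): DENY
  req#4 t=5s (window 1): ALLOW
  req#5 t=6s (window 1): ALLOW
  req#6 t=8s (window 2): ALLOW
  req#7 t=10s (window 2): ALLOW
  req#8 t=11s (window 2): DENY
  req#9 t=13s (window 3): ALLOW
  req#10 t=14s (window 3): ALLOW
  req#11 t=16s (window 4): ALLOW
  req#12 t=17s (window 4): ALLOW
  req#13 t=19s (window 4): DENY

Allowed counts by window: 2 2 2 2 2

Answer: 2 2 2 2 2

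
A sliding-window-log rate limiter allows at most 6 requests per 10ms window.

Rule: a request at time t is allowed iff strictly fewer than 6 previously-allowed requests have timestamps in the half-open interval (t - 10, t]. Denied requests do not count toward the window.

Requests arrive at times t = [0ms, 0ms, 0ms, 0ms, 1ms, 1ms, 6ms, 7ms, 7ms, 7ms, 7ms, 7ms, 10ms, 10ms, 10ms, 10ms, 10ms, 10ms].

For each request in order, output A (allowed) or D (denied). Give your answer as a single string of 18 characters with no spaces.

Tracking allowed requests in the window:
  req#1 t=0ms: ALLOW
  req#2 t=0ms: ALLOW
  req#3 t=0ms: ALLOW
  req#4 t=0ms: ALLOW
  req#5 t=1ms: ALLOW
  req#6 t=1ms: ALLOW
  req#7 t=6ms: DENY
  req#8 t=7ms: DENY
  req#9 t=7ms: DENY
  req#10 t=7ms: DENY
  req#11 t=7ms: DENY
  req#12 t=7ms: DENY
  req#13 t=10ms: ALLOW
  req#14 t=10ms: ALLOW
  req#15 t=10ms: ALLOW
  req#16 t=10ms: ALLOW
  req#17 t=10ms: DENY
  req#18 t=10ms: DENY

Answer: AAAAAADDDDDDAAAADD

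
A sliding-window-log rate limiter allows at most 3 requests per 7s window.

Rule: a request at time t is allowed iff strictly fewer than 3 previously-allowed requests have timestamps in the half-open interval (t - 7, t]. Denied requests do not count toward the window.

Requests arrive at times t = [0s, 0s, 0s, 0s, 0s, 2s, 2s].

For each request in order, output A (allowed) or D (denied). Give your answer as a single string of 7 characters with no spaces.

Answer: AAADDDD

Derivation:
Tracking allowed requests in the window:
  req#1 t=0s: ALLOW
  req#2 t=0s: ALLOW
  req#3 t=0s: ALLOW
  req#4 t=0s: DENY
  req#5 t=0s: DENY
  req#6 t=2s: DENY
  req#7 t=2s: DENY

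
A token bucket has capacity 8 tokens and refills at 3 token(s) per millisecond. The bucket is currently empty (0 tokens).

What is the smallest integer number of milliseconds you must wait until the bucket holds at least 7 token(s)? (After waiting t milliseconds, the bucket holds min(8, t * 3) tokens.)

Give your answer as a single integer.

Answer: 3

Derivation:
Need t * 3 >= 7, so t >= 7/3.
Smallest integer t = ceil(7/3) = 3.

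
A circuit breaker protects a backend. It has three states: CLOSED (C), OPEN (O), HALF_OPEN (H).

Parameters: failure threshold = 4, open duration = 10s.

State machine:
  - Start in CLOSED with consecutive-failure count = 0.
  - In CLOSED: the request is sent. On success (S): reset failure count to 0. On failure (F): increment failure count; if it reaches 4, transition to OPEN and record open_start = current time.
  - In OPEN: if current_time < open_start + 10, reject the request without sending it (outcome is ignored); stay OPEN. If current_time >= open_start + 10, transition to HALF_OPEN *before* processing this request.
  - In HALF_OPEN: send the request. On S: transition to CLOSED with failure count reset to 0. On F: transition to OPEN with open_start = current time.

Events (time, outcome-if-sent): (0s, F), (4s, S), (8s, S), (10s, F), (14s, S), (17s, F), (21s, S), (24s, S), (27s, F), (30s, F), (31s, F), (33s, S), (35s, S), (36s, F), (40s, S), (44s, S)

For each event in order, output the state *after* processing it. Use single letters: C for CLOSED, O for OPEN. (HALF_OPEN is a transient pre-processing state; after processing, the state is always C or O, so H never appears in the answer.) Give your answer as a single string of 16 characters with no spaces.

State after each event:
  event#1 t=0s outcome=F: state=CLOSED
  event#2 t=4s outcome=S: state=CLOSED
  event#3 t=8s outcome=S: state=CLOSED
  event#4 t=10s outcome=F: state=CLOSED
  event#5 t=14s outcome=S: state=CLOSED
  event#6 t=17s outcome=F: state=CLOSED
  event#7 t=21s outcome=S: state=CLOSED
  event#8 t=24s outcome=S: state=CLOSED
  event#9 t=27s outcome=F: state=CLOSED
  event#10 t=30s outcome=F: state=CLOSED
  event#11 t=31s outcome=F: state=CLOSED
  event#12 t=33s outcome=S: state=CLOSED
  event#13 t=35s outcome=S: state=CLOSED
  event#14 t=36s outcome=F: state=CLOSED
  event#15 t=40s outcome=S: state=CLOSED
  event#16 t=44s outcome=S: state=CLOSED

Answer: CCCCCCCCCCCCCCCC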